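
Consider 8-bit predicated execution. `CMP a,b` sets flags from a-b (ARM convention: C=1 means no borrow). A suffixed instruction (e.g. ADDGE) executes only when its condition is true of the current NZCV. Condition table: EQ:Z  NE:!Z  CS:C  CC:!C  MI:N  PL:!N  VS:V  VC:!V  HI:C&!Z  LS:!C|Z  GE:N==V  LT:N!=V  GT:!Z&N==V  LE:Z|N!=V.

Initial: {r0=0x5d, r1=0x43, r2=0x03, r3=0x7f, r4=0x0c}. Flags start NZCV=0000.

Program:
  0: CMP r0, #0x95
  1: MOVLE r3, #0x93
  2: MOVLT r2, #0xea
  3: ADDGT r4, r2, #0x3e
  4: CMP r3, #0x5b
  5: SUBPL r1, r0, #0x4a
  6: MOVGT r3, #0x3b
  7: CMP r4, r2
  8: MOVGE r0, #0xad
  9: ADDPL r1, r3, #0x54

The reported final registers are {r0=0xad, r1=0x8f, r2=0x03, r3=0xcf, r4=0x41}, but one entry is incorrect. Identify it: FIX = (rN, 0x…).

0: ✓ CMP  NZCV=1001
1: · MOVLE
2: · MOVLT
3: ✓ ADDGT  r4←0x41
4: ✓ CMP  NZCV=0010
5: ✓ SUBPL  r1←0x13
6: ✓ MOVGT  r3←0x3b
7: ✓ CMP  NZCV=0010
8: ✓ MOVGE  r0←0xad
9: ✓ ADDPL  r1←0x8f

FIX = (r3, 0x3b)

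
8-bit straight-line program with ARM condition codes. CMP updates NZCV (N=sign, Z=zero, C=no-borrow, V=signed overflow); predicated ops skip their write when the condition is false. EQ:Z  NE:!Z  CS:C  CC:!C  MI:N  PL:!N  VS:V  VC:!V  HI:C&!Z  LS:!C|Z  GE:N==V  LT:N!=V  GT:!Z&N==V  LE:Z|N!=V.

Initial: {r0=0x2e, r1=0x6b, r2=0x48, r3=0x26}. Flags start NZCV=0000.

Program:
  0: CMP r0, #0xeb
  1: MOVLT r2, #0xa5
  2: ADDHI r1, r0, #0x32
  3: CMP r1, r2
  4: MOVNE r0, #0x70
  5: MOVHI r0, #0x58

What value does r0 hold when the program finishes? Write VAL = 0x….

VAL = 0x58

[0] flags=0000 → (cmp)
[1] flags=0000 LT?F → skip
[2] flags=0000 HI?F → skip
[3] flags=0010 → (cmp)
[4] flags=0010 NE?T → r0=0x70
[5] flags=0010 HI?T → r0=0x58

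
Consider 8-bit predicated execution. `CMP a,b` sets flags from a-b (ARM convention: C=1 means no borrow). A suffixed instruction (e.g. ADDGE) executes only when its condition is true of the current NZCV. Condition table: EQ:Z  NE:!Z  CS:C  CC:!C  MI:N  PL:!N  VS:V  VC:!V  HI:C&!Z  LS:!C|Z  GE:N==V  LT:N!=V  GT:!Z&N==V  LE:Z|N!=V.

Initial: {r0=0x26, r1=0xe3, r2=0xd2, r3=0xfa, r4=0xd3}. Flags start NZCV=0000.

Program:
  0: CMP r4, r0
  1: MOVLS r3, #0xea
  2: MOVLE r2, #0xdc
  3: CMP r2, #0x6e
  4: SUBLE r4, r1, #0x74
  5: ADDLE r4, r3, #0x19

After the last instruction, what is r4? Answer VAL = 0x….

VAL = 0x13

[0] flags=1010 → (cmp)
[1] flags=1010 LS?F → skip
[2] flags=1010 LE?T → r2=0xdc
[3] flags=0011 → (cmp)
[4] flags=0011 LE?T → r4=0x6f
[5] flags=0011 LE?T → r4=0x13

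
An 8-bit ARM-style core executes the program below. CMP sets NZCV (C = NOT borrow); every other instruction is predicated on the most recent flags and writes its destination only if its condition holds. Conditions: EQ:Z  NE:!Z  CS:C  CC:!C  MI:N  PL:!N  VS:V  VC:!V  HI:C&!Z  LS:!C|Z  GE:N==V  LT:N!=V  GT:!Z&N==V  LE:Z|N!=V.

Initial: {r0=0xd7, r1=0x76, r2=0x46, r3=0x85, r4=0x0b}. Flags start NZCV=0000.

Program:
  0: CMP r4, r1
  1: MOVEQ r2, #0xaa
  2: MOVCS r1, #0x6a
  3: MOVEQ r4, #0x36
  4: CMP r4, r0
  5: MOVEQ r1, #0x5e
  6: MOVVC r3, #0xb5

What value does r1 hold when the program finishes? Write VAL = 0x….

VAL = 0x76

0: ✓ CMP  NZCV=1000
1: · MOVEQ
2: · MOVCS
3: · MOVEQ
4: ✓ CMP  NZCV=0000
5: · MOVEQ
6: ✓ MOVVC  r3←0xb5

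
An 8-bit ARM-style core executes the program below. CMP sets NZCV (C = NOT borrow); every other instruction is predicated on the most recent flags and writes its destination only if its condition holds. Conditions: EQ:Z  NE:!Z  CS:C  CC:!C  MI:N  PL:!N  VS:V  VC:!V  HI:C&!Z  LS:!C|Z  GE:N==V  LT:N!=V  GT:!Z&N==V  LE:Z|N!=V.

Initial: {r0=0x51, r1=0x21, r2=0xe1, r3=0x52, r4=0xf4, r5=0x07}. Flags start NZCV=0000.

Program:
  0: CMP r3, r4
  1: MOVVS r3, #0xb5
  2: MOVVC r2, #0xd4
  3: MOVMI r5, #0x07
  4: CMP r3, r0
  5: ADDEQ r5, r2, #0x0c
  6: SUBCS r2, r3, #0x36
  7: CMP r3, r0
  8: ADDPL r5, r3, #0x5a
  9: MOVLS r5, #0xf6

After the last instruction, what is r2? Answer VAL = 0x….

0: ✓ CMP  NZCV=0000
1: · MOVVS
2: ✓ MOVVC  r2←0xd4
3: · MOVMI
4: ✓ CMP  NZCV=0010
5: · ADDEQ
6: ✓ SUBCS  r2←0x1c
7: ✓ CMP  NZCV=0010
8: ✓ ADDPL  r5←0xac
9: · MOVLS

VAL = 0x1c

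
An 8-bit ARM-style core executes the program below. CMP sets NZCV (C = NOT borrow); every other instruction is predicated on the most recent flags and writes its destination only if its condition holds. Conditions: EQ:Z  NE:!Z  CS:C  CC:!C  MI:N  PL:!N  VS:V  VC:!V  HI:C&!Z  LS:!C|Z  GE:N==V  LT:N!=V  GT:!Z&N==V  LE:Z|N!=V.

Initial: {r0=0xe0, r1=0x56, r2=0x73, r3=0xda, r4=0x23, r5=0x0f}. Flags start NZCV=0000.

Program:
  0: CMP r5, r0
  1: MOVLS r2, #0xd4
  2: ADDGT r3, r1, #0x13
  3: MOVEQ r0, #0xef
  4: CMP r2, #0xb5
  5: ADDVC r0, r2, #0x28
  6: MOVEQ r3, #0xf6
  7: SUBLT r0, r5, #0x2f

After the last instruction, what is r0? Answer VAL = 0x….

VAL = 0xfc

0: ✓ CMP  NZCV=0000
1: ✓ MOVLS  r2←0xd4
2: ✓ ADDGT  r3←0x69
3: · MOVEQ
4: ✓ CMP  NZCV=0010
5: ✓ ADDVC  r0←0xfc
6: · MOVEQ
7: · SUBLT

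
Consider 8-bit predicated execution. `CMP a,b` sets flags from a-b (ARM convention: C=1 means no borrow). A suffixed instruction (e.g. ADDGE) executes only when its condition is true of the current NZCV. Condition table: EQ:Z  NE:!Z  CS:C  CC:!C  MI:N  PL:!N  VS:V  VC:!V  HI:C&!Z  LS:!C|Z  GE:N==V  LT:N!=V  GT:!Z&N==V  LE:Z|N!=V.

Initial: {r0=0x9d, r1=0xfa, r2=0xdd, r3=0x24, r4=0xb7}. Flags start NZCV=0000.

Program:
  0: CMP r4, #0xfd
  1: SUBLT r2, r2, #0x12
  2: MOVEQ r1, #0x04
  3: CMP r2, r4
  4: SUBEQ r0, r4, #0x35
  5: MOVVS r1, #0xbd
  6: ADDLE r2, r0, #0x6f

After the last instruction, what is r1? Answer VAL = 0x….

VAL = 0xfa

[0] flags=1000 → (cmp)
[1] flags=1000 LT?T → r2=0xcb
[2] flags=1000 EQ?F → skip
[3] flags=0010 → (cmp)
[4] flags=0010 EQ?F → skip
[5] flags=0010 VS?F → skip
[6] flags=0010 LE?F → skip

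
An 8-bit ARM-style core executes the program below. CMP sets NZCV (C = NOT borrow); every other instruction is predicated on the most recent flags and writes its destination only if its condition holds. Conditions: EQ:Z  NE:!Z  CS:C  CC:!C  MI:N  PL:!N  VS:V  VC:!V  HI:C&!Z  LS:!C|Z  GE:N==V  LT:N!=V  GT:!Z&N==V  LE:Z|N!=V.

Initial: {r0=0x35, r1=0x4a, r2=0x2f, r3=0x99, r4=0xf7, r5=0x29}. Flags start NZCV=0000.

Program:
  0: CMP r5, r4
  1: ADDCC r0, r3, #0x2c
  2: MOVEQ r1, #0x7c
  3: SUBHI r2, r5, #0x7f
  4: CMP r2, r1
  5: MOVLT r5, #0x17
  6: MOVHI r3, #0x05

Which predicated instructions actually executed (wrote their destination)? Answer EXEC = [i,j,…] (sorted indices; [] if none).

[0] flags=0000 → (cmp)
[1] flags=0000 CC?T → r0=0xc5
[2] flags=0000 EQ?F → skip
[3] flags=0000 HI?F → skip
[4] flags=1000 → (cmp)
[5] flags=1000 LT?T → r5=0x17
[6] flags=1000 HI?F → skip

EXEC = [1,5]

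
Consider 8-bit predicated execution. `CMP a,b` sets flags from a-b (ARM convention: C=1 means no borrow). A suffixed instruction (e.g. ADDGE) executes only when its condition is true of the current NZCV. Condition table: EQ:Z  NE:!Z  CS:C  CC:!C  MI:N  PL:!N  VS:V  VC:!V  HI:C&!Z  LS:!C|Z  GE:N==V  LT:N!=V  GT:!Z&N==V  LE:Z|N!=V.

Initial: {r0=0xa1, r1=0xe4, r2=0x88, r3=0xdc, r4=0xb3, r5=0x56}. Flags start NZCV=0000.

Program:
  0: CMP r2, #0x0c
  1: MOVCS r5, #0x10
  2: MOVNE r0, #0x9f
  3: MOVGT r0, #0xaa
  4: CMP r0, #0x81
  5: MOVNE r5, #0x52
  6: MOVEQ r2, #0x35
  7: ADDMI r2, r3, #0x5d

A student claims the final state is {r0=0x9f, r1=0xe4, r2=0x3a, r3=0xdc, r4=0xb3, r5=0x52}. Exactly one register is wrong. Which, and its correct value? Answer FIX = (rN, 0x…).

0: ✓ CMP  NZCV=0011
1: ✓ MOVCS  r5←0x10
2: ✓ MOVNE  r0←0x9f
3: · MOVGT
4: ✓ CMP  NZCV=0010
5: ✓ MOVNE  r5←0x52
6: · MOVEQ
7: · ADDMI

FIX = (r2, 0x88)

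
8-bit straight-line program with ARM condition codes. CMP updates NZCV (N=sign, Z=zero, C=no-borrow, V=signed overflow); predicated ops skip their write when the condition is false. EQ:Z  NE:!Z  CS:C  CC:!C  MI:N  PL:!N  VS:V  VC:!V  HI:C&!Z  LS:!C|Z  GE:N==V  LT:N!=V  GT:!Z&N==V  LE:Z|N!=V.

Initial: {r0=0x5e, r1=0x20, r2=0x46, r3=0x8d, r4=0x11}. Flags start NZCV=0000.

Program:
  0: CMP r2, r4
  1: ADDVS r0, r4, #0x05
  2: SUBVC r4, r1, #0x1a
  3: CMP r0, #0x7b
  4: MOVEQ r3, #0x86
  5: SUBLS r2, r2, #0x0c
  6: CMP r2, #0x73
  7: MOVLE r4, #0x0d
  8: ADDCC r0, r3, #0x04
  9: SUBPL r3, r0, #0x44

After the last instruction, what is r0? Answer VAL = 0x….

[0] flags=0010 → (cmp)
[1] flags=0010 VS?F → skip
[2] flags=0010 VC?T → r4=0x06
[3] flags=1000 → (cmp)
[4] flags=1000 EQ?F → skip
[5] flags=1000 LS?T → r2=0x3a
[6] flags=1000 → (cmp)
[7] flags=1000 LE?T → r4=0x0d
[8] flags=1000 CC?T → r0=0x91
[9] flags=1000 PL?F → skip

VAL = 0x91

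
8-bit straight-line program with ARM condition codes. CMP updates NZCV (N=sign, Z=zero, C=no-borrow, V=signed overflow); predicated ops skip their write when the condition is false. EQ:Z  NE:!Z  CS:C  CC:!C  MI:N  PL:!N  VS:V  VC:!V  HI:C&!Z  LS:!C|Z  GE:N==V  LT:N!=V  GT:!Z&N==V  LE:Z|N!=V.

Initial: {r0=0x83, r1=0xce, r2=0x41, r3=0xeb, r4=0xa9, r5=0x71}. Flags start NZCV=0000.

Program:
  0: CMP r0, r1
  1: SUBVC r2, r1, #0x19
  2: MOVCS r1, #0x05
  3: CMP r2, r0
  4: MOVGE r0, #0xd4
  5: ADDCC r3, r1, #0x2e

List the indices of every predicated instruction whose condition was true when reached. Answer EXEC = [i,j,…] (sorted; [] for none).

EXEC = [1,4]

[0] flags=1000 → (cmp)
[1] flags=1000 VC?T → r2=0xb5
[2] flags=1000 CS?F → skip
[3] flags=0010 → (cmp)
[4] flags=0010 GE?T → r0=0xd4
[5] flags=0010 CC?F → skip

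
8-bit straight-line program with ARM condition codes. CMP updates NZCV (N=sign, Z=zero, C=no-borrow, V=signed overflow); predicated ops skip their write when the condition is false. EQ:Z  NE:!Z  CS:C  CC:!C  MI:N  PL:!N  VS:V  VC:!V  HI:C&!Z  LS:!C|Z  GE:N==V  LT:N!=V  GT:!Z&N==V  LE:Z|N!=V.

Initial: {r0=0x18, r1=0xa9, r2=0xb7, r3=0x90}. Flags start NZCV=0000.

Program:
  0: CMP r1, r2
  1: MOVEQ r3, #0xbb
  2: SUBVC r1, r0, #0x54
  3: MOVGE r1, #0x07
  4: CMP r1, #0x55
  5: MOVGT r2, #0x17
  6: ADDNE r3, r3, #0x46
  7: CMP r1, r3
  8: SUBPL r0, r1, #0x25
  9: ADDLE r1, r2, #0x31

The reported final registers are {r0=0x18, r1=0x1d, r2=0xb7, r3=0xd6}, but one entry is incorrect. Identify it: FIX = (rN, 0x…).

FIX = (r1, 0xe8)

[0] flags=1000 → (cmp)
[1] flags=1000 EQ?F → skip
[2] flags=1000 VC?T → r1=0xc4
[3] flags=1000 GE?F → skip
[4] flags=0011 → (cmp)
[5] flags=0011 GT?F → skip
[6] flags=0011 NE?T → r3=0xd6
[7] flags=1000 → (cmp)
[8] flags=1000 PL?F → skip
[9] flags=1000 LE?T → r1=0xe8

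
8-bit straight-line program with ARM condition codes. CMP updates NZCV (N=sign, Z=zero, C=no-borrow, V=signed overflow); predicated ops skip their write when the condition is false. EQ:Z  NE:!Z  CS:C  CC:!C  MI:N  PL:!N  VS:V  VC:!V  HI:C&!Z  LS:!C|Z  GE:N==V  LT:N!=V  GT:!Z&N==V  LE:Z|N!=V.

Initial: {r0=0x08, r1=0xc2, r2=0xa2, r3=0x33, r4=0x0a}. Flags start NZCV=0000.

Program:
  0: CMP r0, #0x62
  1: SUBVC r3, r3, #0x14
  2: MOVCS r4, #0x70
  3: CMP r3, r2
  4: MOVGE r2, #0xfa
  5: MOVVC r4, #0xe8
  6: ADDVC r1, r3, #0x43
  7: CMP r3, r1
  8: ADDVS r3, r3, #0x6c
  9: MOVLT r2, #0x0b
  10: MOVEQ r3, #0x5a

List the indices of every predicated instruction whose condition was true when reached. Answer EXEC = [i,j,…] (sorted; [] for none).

[0] flags=1000 → (cmp)
[1] flags=1000 VC?T → r3=0x1f
[2] flags=1000 CS?F → skip
[3] flags=0000 → (cmp)
[4] flags=0000 GE?T → r2=0xfa
[5] flags=0000 VC?T → r4=0xe8
[6] flags=0000 VC?T → r1=0x62
[7] flags=1000 → (cmp)
[8] flags=1000 VS?F → skip
[9] flags=1000 LT?T → r2=0x0b
[10] flags=1000 EQ?F → skip

EXEC = [1,4,5,6,9]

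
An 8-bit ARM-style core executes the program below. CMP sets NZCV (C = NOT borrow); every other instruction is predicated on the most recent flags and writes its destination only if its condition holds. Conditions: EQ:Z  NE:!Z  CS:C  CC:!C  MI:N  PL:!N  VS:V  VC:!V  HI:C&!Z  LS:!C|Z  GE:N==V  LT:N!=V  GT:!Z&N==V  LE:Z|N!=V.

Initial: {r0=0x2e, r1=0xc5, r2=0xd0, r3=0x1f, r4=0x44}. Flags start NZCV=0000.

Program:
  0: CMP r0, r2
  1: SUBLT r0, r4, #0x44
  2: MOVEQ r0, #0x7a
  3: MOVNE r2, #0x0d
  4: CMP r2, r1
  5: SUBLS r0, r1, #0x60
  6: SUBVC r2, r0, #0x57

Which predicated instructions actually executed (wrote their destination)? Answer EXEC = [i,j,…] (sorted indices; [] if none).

0: ✓ CMP  NZCV=0000
1: · SUBLT
2: · MOVEQ
3: ✓ MOVNE  r2←0x0d
4: ✓ CMP  NZCV=0000
5: ✓ SUBLS  r0←0x65
6: ✓ SUBVC  r2←0x0e

EXEC = [3,5,6]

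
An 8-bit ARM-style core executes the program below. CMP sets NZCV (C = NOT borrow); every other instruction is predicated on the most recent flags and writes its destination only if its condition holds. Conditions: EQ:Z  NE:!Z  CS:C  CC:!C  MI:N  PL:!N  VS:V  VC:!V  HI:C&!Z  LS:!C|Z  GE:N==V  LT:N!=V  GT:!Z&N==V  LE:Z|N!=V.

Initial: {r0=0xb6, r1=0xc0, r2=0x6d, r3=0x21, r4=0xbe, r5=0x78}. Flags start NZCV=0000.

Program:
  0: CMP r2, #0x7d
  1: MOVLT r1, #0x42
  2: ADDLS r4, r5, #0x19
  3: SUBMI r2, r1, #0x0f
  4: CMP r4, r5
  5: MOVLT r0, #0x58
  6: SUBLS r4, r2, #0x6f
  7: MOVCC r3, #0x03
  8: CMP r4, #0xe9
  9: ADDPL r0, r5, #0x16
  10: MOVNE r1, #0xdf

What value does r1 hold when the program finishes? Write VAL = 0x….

VAL = 0xdf

0: ✓ CMP  NZCV=1000
1: ✓ MOVLT  r1←0x42
2: ✓ ADDLS  r4←0x91
3: ✓ SUBMI  r2←0x33
4: ✓ CMP  NZCV=0011
5: ✓ MOVLT  r0←0x58
6: · SUBLS
7: · MOVCC
8: ✓ CMP  NZCV=1000
9: · ADDPL
10: ✓ MOVNE  r1←0xdf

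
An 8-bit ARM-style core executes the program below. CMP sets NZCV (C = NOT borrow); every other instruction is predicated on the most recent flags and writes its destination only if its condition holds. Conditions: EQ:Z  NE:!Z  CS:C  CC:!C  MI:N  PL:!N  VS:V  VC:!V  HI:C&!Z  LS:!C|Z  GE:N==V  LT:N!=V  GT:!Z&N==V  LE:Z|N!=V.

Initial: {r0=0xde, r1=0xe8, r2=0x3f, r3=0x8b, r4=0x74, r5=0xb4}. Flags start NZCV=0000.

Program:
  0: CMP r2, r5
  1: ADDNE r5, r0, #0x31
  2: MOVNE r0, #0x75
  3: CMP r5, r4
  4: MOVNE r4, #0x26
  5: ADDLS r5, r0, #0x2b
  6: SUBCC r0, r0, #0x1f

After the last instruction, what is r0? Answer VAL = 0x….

VAL = 0x56

[0] flags=1001 → (cmp)
[1] flags=1001 NE?T → r5=0x0f
[2] flags=1001 NE?T → r0=0x75
[3] flags=1000 → (cmp)
[4] flags=1000 NE?T → r4=0x26
[5] flags=1000 LS?T → r5=0xa0
[6] flags=1000 CC?T → r0=0x56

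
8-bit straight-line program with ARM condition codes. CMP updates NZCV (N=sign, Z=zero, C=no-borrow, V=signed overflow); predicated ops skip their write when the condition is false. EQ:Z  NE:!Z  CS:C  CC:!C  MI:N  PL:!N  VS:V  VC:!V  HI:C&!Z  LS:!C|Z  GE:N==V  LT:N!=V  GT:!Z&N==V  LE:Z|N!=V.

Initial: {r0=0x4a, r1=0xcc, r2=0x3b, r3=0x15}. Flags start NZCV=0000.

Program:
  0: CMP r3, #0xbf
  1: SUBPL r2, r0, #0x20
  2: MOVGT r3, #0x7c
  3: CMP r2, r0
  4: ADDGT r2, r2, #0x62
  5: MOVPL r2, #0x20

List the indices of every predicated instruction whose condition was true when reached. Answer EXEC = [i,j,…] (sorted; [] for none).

0: ✓ CMP  NZCV=0000
1: ✓ SUBPL  r2←0x2a
2: ✓ MOVGT  r3←0x7c
3: ✓ CMP  NZCV=1000
4: · ADDGT
5: · MOVPL

EXEC = [1,2]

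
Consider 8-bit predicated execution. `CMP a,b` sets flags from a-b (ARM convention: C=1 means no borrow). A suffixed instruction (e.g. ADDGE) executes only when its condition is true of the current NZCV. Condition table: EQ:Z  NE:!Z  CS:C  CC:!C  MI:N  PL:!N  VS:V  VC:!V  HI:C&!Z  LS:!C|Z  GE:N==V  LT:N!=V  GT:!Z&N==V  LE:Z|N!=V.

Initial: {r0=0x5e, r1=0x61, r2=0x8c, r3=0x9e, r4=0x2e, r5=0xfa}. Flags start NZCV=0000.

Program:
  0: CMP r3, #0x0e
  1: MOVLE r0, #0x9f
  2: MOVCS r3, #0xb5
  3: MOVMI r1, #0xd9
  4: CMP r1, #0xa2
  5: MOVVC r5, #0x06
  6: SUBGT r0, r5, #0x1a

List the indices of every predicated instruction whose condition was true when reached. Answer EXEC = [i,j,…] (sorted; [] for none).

EXEC = [1,2,3,5,6]

[0] flags=1010 → (cmp)
[1] flags=1010 LE?T → r0=0x9f
[2] flags=1010 CS?T → r3=0xb5
[3] flags=1010 MI?T → r1=0xd9
[4] flags=0010 → (cmp)
[5] flags=0010 VC?T → r5=0x06
[6] flags=0010 GT?T → r0=0xec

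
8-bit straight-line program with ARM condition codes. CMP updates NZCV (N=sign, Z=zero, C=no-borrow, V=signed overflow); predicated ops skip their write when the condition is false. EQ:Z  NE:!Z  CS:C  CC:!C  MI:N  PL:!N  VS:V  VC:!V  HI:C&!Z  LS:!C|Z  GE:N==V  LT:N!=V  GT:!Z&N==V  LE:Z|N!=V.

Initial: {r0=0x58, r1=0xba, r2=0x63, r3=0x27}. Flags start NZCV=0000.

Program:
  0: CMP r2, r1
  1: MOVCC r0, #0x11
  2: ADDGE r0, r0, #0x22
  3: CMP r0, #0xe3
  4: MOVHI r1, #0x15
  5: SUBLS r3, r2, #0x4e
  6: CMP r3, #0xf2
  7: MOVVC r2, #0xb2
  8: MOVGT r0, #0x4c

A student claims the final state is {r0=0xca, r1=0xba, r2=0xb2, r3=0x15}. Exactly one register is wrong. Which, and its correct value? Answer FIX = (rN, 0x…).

FIX = (r0, 0x4c)

0: ✓ CMP  NZCV=1001
1: ✓ MOVCC  r0←0x11
2: ✓ ADDGE  r0←0x33
3: ✓ CMP  NZCV=0000
4: · MOVHI
5: ✓ SUBLS  r3←0x15
6: ✓ CMP  NZCV=0000
7: ✓ MOVVC  r2←0xb2
8: ✓ MOVGT  r0←0x4c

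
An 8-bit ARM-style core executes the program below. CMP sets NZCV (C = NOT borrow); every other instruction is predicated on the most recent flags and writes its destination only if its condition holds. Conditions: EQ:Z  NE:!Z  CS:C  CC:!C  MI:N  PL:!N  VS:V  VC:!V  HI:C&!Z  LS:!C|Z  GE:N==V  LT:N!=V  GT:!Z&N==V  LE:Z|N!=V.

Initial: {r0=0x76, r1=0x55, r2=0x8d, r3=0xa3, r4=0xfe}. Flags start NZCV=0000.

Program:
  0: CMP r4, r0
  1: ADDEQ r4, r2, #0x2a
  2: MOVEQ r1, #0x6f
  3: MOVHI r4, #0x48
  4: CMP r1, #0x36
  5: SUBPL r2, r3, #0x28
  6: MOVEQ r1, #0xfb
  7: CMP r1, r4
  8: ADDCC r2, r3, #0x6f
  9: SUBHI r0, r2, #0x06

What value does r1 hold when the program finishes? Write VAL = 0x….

[0] flags=1010 → (cmp)
[1] flags=1010 EQ?F → skip
[2] flags=1010 EQ?F → skip
[3] flags=1010 HI?T → r4=0x48
[4] flags=0010 → (cmp)
[5] flags=0010 PL?T → r2=0x7b
[6] flags=0010 EQ?F → skip
[7] flags=0010 → (cmp)
[8] flags=0010 CC?F → skip
[9] flags=0010 HI?T → r0=0x75

VAL = 0x55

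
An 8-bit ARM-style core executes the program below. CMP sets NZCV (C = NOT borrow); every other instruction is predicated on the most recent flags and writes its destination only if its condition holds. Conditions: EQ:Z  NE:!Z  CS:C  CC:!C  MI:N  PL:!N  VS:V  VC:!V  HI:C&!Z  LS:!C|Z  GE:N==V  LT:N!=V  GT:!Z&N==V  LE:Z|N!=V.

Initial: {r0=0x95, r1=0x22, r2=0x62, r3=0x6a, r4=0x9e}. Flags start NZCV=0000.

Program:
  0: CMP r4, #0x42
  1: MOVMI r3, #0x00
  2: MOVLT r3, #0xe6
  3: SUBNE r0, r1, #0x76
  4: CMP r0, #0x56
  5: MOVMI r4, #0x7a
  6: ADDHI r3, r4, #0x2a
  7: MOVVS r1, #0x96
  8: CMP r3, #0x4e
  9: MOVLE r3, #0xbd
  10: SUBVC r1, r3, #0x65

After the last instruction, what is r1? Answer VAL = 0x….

VAL = 0x96

[0] flags=0011 → (cmp)
[1] flags=0011 MI?F → skip
[2] flags=0011 LT?T → r3=0xe6
[3] flags=0011 NE?T → r0=0xac
[4] flags=0011 → (cmp)
[5] flags=0011 MI?F → skip
[6] flags=0011 HI?T → r3=0xc8
[7] flags=0011 VS?T → r1=0x96
[8] flags=0011 → (cmp)
[9] flags=0011 LE?T → r3=0xbd
[10] flags=0011 VC?F → skip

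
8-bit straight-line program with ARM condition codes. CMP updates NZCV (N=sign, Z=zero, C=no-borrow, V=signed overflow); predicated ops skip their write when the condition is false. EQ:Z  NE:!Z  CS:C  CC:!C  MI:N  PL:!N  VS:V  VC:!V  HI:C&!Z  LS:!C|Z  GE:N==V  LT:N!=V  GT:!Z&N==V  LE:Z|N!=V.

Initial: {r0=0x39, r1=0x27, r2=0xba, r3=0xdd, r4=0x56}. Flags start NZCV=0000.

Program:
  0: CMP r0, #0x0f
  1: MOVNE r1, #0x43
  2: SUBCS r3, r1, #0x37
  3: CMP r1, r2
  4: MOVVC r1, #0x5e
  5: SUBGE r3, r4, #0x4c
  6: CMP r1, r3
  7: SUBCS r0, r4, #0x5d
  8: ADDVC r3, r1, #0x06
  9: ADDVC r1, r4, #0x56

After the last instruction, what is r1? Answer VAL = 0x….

VAL = 0xac

0: ✓ CMP  NZCV=0010
1: ✓ MOVNE  r1←0x43
2: ✓ SUBCS  r3←0x0c
3: ✓ CMP  NZCV=1001
4: · MOVVC
5: ✓ SUBGE  r3←0x0a
6: ✓ CMP  NZCV=0010
7: ✓ SUBCS  r0←0xf9
8: ✓ ADDVC  r3←0x49
9: ✓ ADDVC  r1←0xac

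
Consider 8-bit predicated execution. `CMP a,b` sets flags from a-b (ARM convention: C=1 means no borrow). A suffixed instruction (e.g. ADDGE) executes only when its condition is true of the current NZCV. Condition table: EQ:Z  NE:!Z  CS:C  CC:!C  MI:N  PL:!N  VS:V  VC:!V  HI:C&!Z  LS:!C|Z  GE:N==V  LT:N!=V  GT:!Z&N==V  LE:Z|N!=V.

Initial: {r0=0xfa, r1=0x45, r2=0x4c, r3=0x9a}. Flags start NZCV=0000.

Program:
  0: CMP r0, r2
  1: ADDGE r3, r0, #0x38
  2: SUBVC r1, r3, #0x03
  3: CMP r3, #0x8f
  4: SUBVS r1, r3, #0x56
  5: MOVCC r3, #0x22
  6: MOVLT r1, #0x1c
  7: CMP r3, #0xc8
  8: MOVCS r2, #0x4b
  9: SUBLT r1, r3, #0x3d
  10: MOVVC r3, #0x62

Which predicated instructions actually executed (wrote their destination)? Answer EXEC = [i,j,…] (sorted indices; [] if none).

0: ✓ CMP  NZCV=1010
1: · ADDGE
2: ✓ SUBVC  r1←0x97
3: ✓ CMP  NZCV=0010
4: · SUBVS
5: · MOVCC
6: · MOVLT
7: ✓ CMP  NZCV=1000
8: · MOVCS
9: ✓ SUBLT  r1←0x5d
10: ✓ MOVVC  r3←0x62

EXEC = [2,9,10]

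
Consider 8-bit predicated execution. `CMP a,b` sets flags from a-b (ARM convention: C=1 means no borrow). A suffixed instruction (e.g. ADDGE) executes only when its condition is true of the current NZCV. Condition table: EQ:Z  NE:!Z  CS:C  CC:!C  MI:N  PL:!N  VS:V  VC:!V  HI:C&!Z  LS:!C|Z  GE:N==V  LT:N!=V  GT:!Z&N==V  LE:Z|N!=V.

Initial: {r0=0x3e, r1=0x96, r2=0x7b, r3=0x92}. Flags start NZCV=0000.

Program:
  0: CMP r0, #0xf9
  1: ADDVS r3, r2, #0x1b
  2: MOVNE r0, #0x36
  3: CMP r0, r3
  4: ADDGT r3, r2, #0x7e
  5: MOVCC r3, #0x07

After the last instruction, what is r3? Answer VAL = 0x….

0: ✓ CMP  NZCV=0000
1: · ADDVS
2: ✓ MOVNE  r0←0x36
3: ✓ CMP  NZCV=1001
4: ✓ ADDGT  r3←0xf9
5: ✓ MOVCC  r3←0x07

VAL = 0x07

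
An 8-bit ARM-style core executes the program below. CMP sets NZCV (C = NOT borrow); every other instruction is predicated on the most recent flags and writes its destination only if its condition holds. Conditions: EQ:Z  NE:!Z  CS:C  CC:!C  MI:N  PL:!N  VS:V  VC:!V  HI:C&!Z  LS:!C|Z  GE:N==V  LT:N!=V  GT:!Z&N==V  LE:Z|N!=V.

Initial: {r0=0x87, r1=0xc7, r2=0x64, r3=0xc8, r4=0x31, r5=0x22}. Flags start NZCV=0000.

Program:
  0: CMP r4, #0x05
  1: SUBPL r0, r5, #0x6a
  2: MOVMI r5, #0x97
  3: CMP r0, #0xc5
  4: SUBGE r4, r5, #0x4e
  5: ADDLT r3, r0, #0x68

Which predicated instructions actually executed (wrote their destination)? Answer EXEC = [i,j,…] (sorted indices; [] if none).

EXEC = [1,5]

0: ✓ CMP  NZCV=0010
1: ✓ SUBPL  r0←0xb8
2: · MOVMI
3: ✓ CMP  NZCV=1000
4: · SUBGE
5: ✓ ADDLT  r3←0x20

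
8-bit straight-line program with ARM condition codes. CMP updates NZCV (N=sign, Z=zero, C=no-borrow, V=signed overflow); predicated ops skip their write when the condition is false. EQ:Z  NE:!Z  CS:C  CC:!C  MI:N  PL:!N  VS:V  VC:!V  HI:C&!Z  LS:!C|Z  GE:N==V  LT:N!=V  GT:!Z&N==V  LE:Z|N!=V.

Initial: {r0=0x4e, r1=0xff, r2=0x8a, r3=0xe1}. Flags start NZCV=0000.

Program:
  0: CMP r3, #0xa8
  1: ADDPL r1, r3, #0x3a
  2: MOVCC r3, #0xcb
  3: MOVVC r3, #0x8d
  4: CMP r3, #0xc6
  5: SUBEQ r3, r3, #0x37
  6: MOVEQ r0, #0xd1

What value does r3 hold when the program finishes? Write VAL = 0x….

0: ✓ CMP  NZCV=0010
1: ✓ ADDPL  r1←0x1b
2: · MOVCC
3: ✓ MOVVC  r3←0x8d
4: ✓ CMP  NZCV=1000
5: · SUBEQ
6: · MOVEQ

VAL = 0x8d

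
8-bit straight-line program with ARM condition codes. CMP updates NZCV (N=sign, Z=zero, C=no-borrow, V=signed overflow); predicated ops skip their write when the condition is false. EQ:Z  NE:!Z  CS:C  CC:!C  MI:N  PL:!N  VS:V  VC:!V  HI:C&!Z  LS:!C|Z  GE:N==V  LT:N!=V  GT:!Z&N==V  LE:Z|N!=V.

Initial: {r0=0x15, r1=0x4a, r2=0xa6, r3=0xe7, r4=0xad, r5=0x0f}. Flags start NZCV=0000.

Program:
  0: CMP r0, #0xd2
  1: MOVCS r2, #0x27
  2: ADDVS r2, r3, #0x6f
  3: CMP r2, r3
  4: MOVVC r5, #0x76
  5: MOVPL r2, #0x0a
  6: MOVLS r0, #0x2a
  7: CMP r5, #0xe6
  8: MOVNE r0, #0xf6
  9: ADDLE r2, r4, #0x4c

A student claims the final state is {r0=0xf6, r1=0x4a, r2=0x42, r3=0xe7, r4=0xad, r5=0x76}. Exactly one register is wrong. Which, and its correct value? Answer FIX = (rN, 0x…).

[0] flags=0000 → (cmp)
[1] flags=0000 CS?F → skip
[2] flags=0000 VS?F → skip
[3] flags=1000 → (cmp)
[4] flags=1000 VC?T → r5=0x76
[5] flags=1000 PL?F → skip
[6] flags=1000 LS?T → r0=0x2a
[7] flags=1001 → (cmp)
[8] flags=1001 NE?T → r0=0xf6
[9] flags=1001 LE?F → skip

FIX = (r2, 0xa6)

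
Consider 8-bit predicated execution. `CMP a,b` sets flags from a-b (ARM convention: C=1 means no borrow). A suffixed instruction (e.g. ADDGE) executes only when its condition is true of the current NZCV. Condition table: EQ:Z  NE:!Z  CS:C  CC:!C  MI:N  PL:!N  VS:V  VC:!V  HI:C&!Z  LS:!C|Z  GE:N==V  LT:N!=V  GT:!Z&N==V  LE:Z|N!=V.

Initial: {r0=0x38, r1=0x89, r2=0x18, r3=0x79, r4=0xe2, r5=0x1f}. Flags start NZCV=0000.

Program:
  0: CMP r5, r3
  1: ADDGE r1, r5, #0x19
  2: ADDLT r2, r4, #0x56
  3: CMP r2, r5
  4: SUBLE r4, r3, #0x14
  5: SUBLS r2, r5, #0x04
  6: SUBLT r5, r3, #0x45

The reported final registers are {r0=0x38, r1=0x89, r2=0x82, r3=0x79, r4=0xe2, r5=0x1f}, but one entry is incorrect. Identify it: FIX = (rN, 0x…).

0: ✓ CMP  NZCV=1000
1: · ADDGE
2: ✓ ADDLT  r2←0x38
3: ✓ CMP  NZCV=0010
4: · SUBLE
5: · SUBLS
6: · SUBLT

FIX = (r2, 0x38)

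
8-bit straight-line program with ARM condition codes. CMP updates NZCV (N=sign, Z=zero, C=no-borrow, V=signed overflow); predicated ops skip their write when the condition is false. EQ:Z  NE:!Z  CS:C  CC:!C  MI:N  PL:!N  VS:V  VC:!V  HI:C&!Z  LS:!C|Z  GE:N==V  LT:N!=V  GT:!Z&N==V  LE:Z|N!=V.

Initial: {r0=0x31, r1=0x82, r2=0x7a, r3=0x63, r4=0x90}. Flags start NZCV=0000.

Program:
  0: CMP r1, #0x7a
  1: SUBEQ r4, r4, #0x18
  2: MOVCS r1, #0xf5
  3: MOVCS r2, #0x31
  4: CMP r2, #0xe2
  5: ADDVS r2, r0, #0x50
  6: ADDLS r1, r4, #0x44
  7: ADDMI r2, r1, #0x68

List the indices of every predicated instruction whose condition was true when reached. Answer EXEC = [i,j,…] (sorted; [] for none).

EXEC = [2,3,6]

0: ✓ CMP  NZCV=0011
1: · SUBEQ
2: ✓ MOVCS  r1←0xf5
3: ✓ MOVCS  r2←0x31
4: ✓ CMP  NZCV=0000
5: · ADDVS
6: ✓ ADDLS  r1←0xd4
7: · ADDMI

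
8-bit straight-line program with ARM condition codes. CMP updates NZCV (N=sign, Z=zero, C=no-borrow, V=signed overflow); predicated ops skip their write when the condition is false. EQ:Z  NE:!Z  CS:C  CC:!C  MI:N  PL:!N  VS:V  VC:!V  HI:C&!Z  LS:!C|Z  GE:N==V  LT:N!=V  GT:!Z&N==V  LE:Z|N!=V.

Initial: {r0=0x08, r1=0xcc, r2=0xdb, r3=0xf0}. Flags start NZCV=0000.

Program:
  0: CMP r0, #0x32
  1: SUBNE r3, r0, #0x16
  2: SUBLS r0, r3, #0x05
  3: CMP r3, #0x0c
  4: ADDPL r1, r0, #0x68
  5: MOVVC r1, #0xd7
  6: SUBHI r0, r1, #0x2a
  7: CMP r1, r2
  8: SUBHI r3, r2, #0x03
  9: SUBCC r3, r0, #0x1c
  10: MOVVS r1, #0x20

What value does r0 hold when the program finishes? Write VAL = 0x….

0: ✓ CMP  NZCV=1000
1: ✓ SUBNE  r3←0xf2
2: ✓ SUBLS  r0←0xed
3: ✓ CMP  NZCV=1010
4: · ADDPL
5: ✓ MOVVC  r1←0xd7
6: ✓ SUBHI  r0←0xad
7: ✓ CMP  NZCV=1000
8: · SUBHI
9: ✓ SUBCC  r3←0x91
10: · MOVVS

VAL = 0xad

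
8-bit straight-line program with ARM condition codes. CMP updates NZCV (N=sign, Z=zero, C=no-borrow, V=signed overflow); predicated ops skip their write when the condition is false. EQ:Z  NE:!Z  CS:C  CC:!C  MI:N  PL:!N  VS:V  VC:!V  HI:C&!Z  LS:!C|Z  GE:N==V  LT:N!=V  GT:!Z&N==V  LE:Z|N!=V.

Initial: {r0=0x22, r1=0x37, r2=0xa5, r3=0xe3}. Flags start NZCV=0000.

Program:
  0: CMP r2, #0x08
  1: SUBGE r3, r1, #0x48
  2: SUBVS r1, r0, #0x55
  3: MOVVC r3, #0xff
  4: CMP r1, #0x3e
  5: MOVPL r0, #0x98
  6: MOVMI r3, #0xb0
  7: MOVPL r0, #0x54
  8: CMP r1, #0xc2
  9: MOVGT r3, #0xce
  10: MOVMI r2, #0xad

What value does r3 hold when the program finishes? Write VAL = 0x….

[0] flags=1010 → (cmp)
[1] flags=1010 GE?F → skip
[2] flags=1010 VS?F → skip
[3] flags=1010 VC?T → r3=0xff
[4] flags=1000 → (cmp)
[5] flags=1000 PL?F → skip
[6] flags=1000 MI?T → r3=0xb0
[7] flags=1000 PL?F → skip
[8] flags=0000 → (cmp)
[9] flags=0000 GT?T → r3=0xce
[10] flags=0000 MI?F → skip

VAL = 0xce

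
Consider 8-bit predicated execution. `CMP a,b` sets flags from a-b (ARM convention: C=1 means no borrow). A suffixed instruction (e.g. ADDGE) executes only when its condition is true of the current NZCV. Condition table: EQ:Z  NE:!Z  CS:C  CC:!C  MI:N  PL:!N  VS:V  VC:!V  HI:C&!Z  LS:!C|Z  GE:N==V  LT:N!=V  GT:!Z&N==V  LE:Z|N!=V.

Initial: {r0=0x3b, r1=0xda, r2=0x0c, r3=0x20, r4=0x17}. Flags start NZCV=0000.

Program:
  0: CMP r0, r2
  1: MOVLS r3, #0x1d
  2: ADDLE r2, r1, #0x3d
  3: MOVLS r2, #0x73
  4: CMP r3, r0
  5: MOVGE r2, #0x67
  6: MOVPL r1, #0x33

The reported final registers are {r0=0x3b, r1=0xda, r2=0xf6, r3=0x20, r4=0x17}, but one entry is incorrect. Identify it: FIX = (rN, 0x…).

[0] flags=0010 → (cmp)
[1] flags=0010 LS?F → skip
[2] flags=0010 LE?F → skip
[3] flags=0010 LS?F → skip
[4] flags=1000 → (cmp)
[5] flags=1000 GE?F → skip
[6] flags=1000 PL?F → skip

FIX = (r2, 0x0c)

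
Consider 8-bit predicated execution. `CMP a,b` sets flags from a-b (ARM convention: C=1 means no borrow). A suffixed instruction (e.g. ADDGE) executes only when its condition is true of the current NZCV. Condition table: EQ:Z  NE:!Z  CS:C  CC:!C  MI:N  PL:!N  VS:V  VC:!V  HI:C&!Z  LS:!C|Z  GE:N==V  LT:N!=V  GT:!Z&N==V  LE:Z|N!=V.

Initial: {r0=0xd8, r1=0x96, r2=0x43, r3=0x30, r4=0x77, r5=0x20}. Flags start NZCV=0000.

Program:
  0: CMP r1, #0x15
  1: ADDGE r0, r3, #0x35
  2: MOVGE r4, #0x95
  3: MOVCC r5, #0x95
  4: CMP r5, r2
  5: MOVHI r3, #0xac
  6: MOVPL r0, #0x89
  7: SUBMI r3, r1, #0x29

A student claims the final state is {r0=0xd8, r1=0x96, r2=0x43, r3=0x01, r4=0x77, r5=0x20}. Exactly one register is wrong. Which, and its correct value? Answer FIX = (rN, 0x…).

[0] flags=1010 → (cmp)
[1] flags=1010 GE?F → skip
[2] flags=1010 GE?F → skip
[3] flags=1010 CC?F → skip
[4] flags=1000 → (cmp)
[5] flags=1000 HI?F → skip
[6] flags=1000 PL?F → skip
[7] flags=1000 MI?T → r3=0x6d

FIX = (r3, 0x6d)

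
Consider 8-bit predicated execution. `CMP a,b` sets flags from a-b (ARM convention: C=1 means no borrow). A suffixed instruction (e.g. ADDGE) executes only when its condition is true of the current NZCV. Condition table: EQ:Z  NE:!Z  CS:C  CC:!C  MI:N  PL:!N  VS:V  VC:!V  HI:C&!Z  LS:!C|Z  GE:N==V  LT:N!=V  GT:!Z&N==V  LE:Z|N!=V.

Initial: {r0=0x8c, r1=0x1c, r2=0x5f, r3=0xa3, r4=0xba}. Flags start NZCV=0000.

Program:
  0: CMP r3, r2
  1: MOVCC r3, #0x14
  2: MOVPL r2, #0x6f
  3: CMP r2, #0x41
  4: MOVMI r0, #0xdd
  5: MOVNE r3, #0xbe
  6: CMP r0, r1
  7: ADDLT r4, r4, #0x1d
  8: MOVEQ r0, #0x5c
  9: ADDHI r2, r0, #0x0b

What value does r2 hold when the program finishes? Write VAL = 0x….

VAL = 0x97

[0] flags=0011 → (cmp)
[1] flags=0011 CC?F → skip
[2] flags=0011 PL?T → r2=0x6f
[3] flags=0010 → (cmp)
[4] flags=0010 MI?F → skip
[5] flags=0010 NE?T → r3=0xbe
[6] flags=0011 → (cmp)
[7] flags=0011 LT?T → r4=0xd7
[8] flags=0011 EQ?F → skip
[9] flags=0011 HI?T → r2=0x97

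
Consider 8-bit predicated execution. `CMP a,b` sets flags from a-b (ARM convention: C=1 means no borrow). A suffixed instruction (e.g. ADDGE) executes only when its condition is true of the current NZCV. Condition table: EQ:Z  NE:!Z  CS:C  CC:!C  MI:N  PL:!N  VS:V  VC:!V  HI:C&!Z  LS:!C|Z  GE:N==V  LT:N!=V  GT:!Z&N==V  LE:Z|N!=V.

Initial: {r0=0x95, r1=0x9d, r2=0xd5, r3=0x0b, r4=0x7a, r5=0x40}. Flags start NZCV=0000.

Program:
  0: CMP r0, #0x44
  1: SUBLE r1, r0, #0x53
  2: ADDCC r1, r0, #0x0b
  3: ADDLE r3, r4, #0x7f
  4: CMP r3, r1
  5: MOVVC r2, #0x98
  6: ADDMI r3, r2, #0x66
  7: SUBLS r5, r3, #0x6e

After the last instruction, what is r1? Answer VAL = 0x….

VAL = 0x42

[0] flags=0011 → (cmp)
[1] flags=0011 LE?T → r1=0x42
[2] flags=0011 CC?F → skip
[3] flags=0011 LE?T → r3=0xf9
[4] flags=1010 → (cmp)
[5] flags=1010 VC?T → r2=0x98
[6] flags=1010 MI?T → r3=0xfe
[7] flags=1010 LS?F → skip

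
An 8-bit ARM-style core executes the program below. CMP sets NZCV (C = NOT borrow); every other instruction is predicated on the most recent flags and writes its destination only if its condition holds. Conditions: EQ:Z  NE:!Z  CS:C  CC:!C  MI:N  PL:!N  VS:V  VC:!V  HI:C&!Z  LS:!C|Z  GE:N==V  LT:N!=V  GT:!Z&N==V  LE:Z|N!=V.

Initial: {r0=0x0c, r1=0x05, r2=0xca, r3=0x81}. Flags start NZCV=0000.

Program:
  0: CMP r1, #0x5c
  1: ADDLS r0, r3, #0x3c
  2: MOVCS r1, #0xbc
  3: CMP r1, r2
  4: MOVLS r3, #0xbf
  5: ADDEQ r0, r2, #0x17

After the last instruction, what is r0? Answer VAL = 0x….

[0] flags=1000 → (cmp)
[1] flags=1000 LS?T → r0=0xbd
[2] flags=1000 CS?F → skip
[3] flags=0000 → (cmp)
[4] flags=0000 LS?T → r3=0xbf
[5] flags=0000 EQ?F → skip

VAL = 0xbd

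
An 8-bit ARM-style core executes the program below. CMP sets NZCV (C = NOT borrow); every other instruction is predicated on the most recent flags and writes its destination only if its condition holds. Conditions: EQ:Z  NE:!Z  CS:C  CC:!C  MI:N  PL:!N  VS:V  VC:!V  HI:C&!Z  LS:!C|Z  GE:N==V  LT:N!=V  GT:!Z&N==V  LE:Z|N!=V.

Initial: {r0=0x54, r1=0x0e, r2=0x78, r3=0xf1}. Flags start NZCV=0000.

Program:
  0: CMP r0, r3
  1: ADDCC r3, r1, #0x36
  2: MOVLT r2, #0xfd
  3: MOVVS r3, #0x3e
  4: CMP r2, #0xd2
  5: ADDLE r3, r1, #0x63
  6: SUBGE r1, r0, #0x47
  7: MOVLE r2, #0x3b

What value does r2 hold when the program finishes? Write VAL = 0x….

VAL = 0x78

[0] flags=0000 → (cmp)
[1] flags=0000 CC?T → r3=0x44
[2] flags=0000 LT?F → skip
[3] flags=0000 VS?F → skip
[4] flags=1001 → (cmp)
[5] flags=1001 LE?F → skip
[6] flags=1001 GE?T → r1=0x0d
[7] flags=1001 LE?F → skip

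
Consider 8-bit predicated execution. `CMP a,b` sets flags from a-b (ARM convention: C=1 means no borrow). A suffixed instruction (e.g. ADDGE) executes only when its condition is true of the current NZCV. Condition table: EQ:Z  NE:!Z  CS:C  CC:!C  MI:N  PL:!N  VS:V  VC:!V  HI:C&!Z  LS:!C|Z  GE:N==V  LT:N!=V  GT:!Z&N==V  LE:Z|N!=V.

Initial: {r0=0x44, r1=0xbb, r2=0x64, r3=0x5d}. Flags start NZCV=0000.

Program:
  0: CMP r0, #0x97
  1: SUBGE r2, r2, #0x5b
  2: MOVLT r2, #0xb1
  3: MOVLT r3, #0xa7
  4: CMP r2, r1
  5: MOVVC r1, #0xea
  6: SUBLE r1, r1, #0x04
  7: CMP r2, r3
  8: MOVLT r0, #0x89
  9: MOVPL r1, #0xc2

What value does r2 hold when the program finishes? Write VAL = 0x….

VAL = 0x09

[0] flags=1001 → (cmp)
[1] flags=1001 GE?T → r2=0x09
[2] flags=1001 LT?F → skip
[3] flags=1001 LT?F → skip
[4] flags=0000 → (cmp)
[5] flags=0000 VC?T → r1=0xea
[6] flags=0000 LE?F → skip
[7] flags=1000 → (cmp)
[8] flags=1000 LT?T → r0=0x89
[9] flags=1000 PL?F → skip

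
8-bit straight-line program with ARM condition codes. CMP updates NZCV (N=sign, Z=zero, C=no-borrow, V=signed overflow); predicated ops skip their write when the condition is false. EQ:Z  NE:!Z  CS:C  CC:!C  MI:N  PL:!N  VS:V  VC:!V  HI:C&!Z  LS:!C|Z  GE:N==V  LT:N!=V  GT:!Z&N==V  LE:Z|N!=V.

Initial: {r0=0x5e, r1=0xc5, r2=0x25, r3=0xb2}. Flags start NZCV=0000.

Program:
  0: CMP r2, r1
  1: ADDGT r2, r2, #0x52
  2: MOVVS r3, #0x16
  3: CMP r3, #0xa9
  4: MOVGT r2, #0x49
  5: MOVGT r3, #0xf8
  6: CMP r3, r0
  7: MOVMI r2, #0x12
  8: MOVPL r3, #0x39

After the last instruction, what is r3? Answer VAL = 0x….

VAL = 0xf8

0: ✓ CMP  NZCV=0000
1: ✓ ADDGT  r2←0x77
2: · MOVVS
3: ✓ CMP  NZCV=0010
4: ✓ MOVGT  r2←0x49
5: ✓ MOVGT  r3←0xf8
6: ✓ CMP  NZCV=1010
7: ✓ MOVMI  r2←0x12
8: · MOVPL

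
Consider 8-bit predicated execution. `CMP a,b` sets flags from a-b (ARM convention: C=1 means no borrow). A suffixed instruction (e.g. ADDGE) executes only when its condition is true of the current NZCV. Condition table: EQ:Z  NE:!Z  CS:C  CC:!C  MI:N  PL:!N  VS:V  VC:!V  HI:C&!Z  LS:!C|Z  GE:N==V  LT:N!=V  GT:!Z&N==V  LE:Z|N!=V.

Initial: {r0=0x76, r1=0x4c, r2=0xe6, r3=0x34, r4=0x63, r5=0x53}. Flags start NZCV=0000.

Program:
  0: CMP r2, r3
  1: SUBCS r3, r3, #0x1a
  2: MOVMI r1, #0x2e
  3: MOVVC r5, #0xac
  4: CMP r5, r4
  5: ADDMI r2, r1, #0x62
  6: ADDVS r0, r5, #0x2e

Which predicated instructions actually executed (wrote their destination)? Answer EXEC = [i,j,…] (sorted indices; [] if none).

EXEC = [1,2,3,6]

0: ✓ CMP  NZCV=1010
1: ✓ SUBCS  r3←0x1a
2: ✓ MOVMI  r1←0x2e
3: ✓ MOVVC  r5←0xac
4: ✓ CMP  NZCV=0011
5: · ADDMI
6: ✓ ADDVS  r0←0xda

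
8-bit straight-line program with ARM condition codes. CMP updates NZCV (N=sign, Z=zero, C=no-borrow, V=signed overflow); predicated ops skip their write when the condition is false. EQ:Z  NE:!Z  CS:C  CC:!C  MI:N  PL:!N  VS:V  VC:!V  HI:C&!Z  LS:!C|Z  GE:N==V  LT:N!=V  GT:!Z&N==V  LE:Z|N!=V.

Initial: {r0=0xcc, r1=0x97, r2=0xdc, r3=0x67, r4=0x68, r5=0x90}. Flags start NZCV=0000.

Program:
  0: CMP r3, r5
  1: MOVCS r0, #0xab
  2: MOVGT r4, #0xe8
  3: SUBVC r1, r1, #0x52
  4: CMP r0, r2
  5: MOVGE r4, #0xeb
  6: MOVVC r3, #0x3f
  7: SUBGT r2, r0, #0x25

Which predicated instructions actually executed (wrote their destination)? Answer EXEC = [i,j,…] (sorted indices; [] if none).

0: ✓ CMP  NZCV=1001
1: · MOVCS
2: ✓ MOVGT  r4←0xe8
3: · SUBVC
4: ✓ CMP  NZCV=1000
5: · MOVGE
6: ✓ MOVVC  r3←0x3f
7: · SUBGT

EXEC = [2,6]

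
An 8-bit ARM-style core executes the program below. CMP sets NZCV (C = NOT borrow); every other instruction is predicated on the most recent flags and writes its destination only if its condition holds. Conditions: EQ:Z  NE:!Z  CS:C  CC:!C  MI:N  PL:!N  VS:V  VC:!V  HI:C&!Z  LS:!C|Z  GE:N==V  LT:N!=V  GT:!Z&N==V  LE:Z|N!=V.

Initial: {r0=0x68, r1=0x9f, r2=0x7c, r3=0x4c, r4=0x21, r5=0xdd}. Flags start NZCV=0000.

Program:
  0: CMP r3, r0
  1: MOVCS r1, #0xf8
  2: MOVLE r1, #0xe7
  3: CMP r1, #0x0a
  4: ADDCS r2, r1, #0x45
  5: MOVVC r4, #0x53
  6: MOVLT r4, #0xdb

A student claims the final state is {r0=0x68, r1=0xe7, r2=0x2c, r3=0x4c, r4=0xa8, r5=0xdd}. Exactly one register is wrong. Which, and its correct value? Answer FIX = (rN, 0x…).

[0] flags=1000 → (cmp)
[1] flags=1000 CS?F → skip
[2] flags=1000 LE?T → r1=0xe7
[3] flags=1010 → (cmp)
[4] flags=1010 CS?T → r2=0x2c
[5] flags=1010 VC?T → r4=0x53
[6] flags=1010 LT?T → r4=0xdb

FIX = (r4, 0xdb)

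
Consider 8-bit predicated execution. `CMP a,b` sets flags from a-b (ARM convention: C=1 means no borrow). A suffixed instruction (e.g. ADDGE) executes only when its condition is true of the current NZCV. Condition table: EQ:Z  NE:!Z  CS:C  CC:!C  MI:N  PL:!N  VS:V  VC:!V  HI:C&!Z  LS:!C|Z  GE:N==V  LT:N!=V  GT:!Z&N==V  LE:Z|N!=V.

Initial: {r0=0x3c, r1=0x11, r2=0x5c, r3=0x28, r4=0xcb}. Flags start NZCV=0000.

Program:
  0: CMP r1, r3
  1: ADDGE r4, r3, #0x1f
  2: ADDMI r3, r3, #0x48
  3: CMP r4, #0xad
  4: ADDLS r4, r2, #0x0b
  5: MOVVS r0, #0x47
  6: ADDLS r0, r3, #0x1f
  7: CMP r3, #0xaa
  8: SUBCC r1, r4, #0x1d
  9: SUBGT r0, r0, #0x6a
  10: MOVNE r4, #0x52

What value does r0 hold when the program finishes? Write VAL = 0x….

VAL = 0xd2

[0] flags=1000 → (cmp)
[1] flags=1000 GE?F → skip
[2] flags=1000 MI?T → r3=0x70
[3] flags=0010 → (cmp)
[4] flags=0010 LS?F → skip
[5] flags=0010 VS?F → skip
[6] flags=0010 LS?F → skip
[7] flags=1001 → (cmp)
[8] flags=1001 CC?T → r1=0xae
[9] flags=1001 GT?T → r0=0xd2
[10] flags=1001 NE?T → r4=0x52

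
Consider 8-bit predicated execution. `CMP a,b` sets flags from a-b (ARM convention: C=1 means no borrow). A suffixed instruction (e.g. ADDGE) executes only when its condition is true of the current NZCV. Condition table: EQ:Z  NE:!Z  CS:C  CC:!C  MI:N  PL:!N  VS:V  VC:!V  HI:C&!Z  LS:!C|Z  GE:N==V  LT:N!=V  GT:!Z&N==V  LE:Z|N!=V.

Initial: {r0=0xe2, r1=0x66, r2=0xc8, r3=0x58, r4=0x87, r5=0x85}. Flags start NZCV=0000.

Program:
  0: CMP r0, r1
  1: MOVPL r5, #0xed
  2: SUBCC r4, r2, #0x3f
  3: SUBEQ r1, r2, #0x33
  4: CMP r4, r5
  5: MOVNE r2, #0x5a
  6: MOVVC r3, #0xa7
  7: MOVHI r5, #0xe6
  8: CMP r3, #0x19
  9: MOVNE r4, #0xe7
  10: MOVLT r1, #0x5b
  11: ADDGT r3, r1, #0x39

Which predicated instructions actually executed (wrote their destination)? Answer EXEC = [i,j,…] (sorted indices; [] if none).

EXEC = [1,5,6,9,10]

0: ✓ CMP  NZCV=0011
1: ✓ MOVPL  r5←0xed
2: · SUBCC
3: · SUBEQ
4: ✓ CMP  NZCV=1000
5: ✓ MOVNE  r2←0x5a
6: ✓ MOVVC  r3←0xa7
7: · MOVHI
8: ✓ CMP  NZCV=1010
9: ✓ MOVNE  r4←0xe7
10: ✓ MOVLT  r1←0x5b
11: · ADDGT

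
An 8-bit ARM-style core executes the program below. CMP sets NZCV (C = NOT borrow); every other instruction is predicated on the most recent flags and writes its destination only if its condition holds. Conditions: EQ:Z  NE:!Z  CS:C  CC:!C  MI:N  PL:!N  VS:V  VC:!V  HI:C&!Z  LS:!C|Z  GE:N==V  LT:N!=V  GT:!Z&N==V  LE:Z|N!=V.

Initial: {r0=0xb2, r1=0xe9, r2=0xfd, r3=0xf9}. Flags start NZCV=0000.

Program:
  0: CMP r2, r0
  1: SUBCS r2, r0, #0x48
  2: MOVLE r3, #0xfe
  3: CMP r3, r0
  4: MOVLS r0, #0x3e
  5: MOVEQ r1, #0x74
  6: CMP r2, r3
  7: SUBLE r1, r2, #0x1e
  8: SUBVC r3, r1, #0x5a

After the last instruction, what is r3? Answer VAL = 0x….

0: ✓ CMP  NZCV=0010
1: ✓ SUBCS  r2←0x6a
2: · MOVLE
3: ✓ CMP  NZCV=0010
4: · MOVLS
5: · MOVEQ
6: ✓ CMP  NZCV=0000
7: · SUBLE
8: ✓ SUBVC  r3←0x8f

VAL = 0x8f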